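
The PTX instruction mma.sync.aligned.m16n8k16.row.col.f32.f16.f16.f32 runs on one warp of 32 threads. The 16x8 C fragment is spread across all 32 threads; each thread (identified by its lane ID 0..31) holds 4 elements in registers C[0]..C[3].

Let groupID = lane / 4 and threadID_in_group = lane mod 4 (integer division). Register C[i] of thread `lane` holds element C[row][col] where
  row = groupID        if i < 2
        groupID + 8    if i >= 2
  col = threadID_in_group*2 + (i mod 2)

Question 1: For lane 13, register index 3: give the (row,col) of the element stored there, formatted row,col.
lane 13->13/4=3, 13 mod 4=1
i=3  r:3+8->11  c:2·1+1->3

11,3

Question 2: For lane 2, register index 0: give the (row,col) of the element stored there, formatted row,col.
0,4

L=2->g=2>>2=0, t=2&3=2
[0]->row 0+0=0  col 2·2+0=4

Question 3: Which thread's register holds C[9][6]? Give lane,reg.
r:9=>grp=1,rB=1  c:6=>tig=3,lo=0
L=1*4+3=7  i=1*2+0=2

7,2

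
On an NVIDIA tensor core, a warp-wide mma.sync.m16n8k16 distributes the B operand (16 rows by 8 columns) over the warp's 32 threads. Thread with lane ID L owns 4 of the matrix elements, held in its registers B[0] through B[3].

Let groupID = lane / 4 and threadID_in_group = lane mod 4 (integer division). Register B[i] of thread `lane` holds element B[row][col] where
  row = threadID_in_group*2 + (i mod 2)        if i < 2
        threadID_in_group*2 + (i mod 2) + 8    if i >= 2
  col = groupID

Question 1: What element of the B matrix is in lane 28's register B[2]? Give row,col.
8,7

lane 28: g=7 (28/4), t=0 (28%4)
i=2: r=0*2+0+8=8, c=g=7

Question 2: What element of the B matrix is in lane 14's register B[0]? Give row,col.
L=14→G=14>>2=3, T=14&3=2
[0]→row 2·2+0+0=4  col G=3

4,3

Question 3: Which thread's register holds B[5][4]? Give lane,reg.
c=4→G=4  r=5→rhi=0,T=2,p=1
L=4*4+2=18  i=0*2+1=1

18,1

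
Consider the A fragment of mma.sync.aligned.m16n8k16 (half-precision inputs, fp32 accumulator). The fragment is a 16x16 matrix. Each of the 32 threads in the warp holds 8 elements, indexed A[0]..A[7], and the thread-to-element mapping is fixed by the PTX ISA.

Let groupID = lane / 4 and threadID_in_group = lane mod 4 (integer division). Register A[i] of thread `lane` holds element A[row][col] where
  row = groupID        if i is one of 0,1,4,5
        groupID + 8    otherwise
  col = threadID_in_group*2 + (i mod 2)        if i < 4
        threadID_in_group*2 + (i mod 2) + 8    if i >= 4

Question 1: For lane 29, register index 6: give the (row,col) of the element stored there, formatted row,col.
29: gr=7,th=1
[6] (7+8,1*2+0+8) = (15,10)

15,10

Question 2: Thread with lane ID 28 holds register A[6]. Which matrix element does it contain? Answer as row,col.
L=28⇒gr=28>>2=7, th=28&3=0
[6]⇒row 7+8=15  col 0·2+0+8=8

15,8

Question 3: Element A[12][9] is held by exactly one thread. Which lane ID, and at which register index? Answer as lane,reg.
16,7

r:12=>grp=4,rB=1  c:9=>cB=1,tig=0,lo=1
L=4*4+0=16  i=1*4+1*2+1=7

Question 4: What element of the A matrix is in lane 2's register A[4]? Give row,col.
lane 2→2/4=0, 2 mod 4=2
i=4  r:0+0→0  c:2·2+0+8→12

0,12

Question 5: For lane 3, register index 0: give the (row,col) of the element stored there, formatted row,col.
L=3->g=3>>2=0, t=3&3=3
[0]->row 0+0=0  col 3·2+0+0=6

0,6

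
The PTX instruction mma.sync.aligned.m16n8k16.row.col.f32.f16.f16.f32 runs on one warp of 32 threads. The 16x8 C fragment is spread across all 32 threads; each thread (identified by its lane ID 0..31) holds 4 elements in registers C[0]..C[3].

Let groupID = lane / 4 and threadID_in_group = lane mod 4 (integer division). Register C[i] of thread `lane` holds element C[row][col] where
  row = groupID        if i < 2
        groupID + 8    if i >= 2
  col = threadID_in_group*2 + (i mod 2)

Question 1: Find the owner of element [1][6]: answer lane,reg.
7,0

r=1->g=1,rb=0  c=6->t=3,b0=0
L=1*4+3=7  i=0*2+0=0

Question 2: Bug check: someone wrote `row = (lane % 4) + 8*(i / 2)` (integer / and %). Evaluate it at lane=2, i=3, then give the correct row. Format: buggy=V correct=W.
buggy=10 correct=8

`(lane % 4) + 8*(i / 2)`[2,3]=>10
lane 2: grp=0 (2/4), tig=2 (2%4)
i=3: r=0+8=8, c=2*2+1=5
row: 10 vs 8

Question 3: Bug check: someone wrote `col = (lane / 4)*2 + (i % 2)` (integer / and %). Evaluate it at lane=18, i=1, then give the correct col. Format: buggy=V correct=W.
`(lane / 4)*2 + (i % 2)`[18,1]⇒9
18: gr=4,th=2
[1] (4+0,2*2+1) = (4,5)
col: 9 vs 5

buggy=9 correct=5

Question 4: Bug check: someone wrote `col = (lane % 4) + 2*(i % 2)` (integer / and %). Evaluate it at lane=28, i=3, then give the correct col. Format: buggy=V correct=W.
buggy=2 correct=1

`(lane % 4) + 2*(i % 2)`[28,3]⇒2
28: gr=7,th=0
[3] (7+8,0*2+1) = (15,1)
col: 2 vs 1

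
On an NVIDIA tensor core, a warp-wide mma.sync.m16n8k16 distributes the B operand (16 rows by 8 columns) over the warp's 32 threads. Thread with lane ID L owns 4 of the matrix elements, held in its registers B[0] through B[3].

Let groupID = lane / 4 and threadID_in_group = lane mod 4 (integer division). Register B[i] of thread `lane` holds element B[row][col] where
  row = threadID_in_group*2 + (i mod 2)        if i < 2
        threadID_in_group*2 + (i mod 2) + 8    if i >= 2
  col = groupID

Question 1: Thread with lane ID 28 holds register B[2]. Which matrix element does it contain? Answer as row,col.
8,7

L=28->g=28>>2=7, t=28&3=0
[2]->row 0·2+0+8=8  col g=7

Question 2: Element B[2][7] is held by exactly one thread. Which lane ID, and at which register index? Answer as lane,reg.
29,0

c=7⇒gr=7  r=2⇒Rb=0,th=1,odd=0
L=7*4+1=29  i=0*2+0=0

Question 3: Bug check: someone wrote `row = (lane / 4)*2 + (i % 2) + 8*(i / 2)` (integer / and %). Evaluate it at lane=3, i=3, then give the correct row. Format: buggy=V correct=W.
buggy=9 correct=15

`(lane / 4)*2 + (i % 2) + 8*(i / 2)`[3,3]=>9
lane 3: grp=0 (3/4), tig=3 (3%4)
i=3: r=3*2+1+8=15, c=grp=0
row: 9 vs 15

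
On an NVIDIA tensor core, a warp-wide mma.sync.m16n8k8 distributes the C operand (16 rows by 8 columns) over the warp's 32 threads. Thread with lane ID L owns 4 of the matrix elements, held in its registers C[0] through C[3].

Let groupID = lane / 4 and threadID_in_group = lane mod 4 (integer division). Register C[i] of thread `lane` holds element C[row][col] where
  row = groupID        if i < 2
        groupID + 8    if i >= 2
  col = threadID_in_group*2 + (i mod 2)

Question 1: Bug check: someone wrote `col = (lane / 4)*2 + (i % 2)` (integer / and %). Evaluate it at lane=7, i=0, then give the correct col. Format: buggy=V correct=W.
`(lane / 4)*2 + (i % 2)`[7,0]=>2
lane 7=>7/4=1, 7 mod 4=3
i=0  r:1+0=>1  c:2·3+0=>6
col: 2 vs 6

buggy=2 correct=6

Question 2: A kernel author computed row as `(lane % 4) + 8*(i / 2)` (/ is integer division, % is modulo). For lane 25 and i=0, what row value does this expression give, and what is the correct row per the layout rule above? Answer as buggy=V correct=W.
buggy=1 correct=6

`(lane % 4) + 8*(i / 2)`[25,0]→1
lane 25: G=6 (25/4), T=1 (25%4)
i=0: r=6+0=6, c=1*2+0=2
row: 1 vs 6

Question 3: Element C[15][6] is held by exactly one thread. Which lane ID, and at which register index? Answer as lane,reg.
31,2

r=15→G=7,rhi=1  c=6→T=3,p=0
L=7*4+3=31  i=1*2+0=2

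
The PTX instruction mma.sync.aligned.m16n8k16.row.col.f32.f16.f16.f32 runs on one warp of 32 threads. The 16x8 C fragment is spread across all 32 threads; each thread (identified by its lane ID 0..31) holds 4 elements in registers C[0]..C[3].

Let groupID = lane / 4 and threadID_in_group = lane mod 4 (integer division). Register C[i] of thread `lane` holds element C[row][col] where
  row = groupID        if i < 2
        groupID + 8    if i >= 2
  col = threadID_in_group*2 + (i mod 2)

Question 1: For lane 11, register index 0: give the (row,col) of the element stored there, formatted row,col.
2,6

lane 11: gr=2 (11/4), th=3 (11%4)
i=0: r=2+0=2, c=3*2+0=6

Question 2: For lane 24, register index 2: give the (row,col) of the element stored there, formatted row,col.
14,0

lane 24⇒24/4=6, 24 mod 4=0
i=2  r:6+8⇒14  c:2·0+0⇒0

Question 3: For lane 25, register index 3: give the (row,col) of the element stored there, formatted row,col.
25: g=6,t=1
[3] (6+8,1*2+1) = (14,3)

14,3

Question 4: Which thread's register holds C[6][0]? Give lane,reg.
r:6=>grp=6,rB=0  c:0=>tig=0,lo=0
L=6*4+0=24  i=0*2+0=0

24,0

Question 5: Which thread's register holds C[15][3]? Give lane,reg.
r=15->g=7,rb=1  c=3->t=1,b0=1
L=7*4+1=29  i=1*2+1=3

29,3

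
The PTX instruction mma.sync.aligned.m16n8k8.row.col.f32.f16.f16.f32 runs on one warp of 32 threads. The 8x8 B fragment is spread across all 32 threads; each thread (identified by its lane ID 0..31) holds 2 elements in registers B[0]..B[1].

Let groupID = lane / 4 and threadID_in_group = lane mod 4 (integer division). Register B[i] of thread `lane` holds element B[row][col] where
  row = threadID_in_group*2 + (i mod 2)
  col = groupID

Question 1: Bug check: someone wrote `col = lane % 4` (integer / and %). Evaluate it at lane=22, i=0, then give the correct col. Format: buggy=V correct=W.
buggy=2 correct=5

`lane % 4`[22,0]⇒2
L=22⇒gr=22>>2=5, th=22&3=2
[0]⇒row 2·2+0=4  col gr=5
col: 2 vs 5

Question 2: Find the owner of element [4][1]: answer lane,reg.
6,0

c: 1->gid=1  r: 4->tid=2,i&1=0
L=1*4+2=6  i=0=0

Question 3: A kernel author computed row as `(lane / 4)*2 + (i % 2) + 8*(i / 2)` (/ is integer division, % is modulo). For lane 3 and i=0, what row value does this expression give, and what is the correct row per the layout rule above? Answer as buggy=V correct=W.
`(lane / 4)*2 + (i % 2) + 8*(i / 2)`[3,0]->0
L=3->g=3>>2=0, t=3&3=3
[0]->row 3·2+0=6  col g=0
row: 0 vs 6

buggy=0 correct=6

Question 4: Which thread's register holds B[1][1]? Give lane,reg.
4,1

c=1->g=1  r=1->t=0,b0=1
L=1*4+0=4  i=1=1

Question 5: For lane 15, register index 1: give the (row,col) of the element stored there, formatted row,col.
15: g=3,t=3
[1] (3*2+1,3) = (7,3)

7,3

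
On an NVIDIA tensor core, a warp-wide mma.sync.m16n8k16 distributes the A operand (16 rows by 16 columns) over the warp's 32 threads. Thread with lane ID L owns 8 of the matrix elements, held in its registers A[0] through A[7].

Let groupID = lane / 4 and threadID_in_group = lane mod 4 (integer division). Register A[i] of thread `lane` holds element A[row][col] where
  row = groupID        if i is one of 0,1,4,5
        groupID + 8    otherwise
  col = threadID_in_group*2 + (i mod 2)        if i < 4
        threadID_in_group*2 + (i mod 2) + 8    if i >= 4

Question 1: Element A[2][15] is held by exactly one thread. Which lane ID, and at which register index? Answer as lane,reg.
r: 2->gid=2,r8=0  c: 15->c8=1,tid=3,i&1=1
L=2*4+3=11  i=1*4+0*2+1=5

11,5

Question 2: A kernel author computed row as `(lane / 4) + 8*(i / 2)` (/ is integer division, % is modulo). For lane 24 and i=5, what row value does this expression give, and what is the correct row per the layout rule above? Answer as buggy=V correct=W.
buggy=22 correct=6

`(lane / 4) + 8*(i / 2)`[24,5]->22
24: gid=6,tid=0
[5] (6+0,0*2+1+8) = (6,9)
row: 22 vs 6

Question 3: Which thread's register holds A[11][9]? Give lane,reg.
r: 11->gid=3,r8=1  c: 9->c8=1,tid=0,i&1=1
L=3*4+0=12  i=1*4+1*2+1=7

12,7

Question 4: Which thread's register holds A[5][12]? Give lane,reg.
22,4

r: 5->gid=5,r8=0  c: 12->c8=1,tid=2,i&1=0
L=5*4+2=22  i=1*4+0*2+0=4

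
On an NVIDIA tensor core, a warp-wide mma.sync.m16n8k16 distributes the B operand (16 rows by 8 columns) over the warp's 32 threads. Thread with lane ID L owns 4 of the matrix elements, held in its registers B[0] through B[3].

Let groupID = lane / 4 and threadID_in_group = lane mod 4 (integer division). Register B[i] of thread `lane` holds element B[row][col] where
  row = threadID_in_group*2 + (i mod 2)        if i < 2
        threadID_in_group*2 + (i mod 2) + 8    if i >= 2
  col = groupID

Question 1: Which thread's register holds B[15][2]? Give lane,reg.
c:2=>grp=2  r:15=>rB=1,tig=3,lo=1
L=2*4+3=11  i=1*2+1=3

11,3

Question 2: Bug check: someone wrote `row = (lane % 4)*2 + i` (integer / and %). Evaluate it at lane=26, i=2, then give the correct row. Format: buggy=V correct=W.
buggy=6 correct=12

`(lane % 4)*2 + i`[26,2]→6
26: G=6,T=2
[2] (2*2+0+8,6) = (12,6)
row: 6 vs 12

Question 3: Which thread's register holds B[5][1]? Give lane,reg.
6,1

c:1=>grp=1  r:5=>rB=0,tig=2,lo=1
L=1*4+2=6  i=0*2+1=1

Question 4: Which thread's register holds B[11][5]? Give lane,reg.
c=5⇒gr=5  r=11⇒Rb=1,th=1,odd=1
L=5*4+1=21  i=1*2+1=3

21,3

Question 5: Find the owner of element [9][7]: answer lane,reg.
28,3

c=7→G=7  r=9→rhi=1,T=0,p=1
L=7*4+0=28  i=1*2+1=3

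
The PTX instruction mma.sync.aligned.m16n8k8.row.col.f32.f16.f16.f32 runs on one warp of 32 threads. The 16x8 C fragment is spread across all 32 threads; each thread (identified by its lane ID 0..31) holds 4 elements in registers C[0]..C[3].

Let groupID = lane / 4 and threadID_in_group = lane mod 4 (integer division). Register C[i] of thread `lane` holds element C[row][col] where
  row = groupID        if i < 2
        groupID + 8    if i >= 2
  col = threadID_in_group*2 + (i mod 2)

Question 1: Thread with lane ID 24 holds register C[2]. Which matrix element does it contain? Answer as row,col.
14,0

lane 24: grp=6 (24/4), tig=0 (24%4)
i=2: r=6+8=14, c=0*2+0=0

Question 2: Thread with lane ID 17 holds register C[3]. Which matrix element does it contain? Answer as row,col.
12,3

L=17->g=17>>2=4, t=17&3=1
[3]->row 4+8=12  col 1·2+1=3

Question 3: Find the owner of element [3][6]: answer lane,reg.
r:3=>grp=3,rB=0  c:6=>tig=3,lo=0
L=3*4+3=15  i=0*2+0=0

15,0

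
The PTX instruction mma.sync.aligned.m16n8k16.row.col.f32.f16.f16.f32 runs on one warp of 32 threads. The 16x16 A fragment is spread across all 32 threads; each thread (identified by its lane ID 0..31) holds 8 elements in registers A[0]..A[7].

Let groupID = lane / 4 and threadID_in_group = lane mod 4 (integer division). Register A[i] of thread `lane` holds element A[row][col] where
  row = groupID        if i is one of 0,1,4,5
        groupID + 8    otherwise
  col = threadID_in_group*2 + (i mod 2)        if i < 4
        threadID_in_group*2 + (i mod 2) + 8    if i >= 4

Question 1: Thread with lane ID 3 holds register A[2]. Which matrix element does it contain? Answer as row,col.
lane 3->3/4=0, 3 mod 4=3
i=2  r:0+8->8  c:2·3+0+0->6

8,6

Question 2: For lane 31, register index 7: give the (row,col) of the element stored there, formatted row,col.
lane 31->31/4=7, 31 mod 4=3
i=7  r:7+8->15  c:2·3+1+8->15

15,15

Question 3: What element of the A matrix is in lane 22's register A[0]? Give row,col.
5,4

L=22⇒gr=22>>2=5, th=22&3=2
[0]⇒row 5+0=5  col 2·2+0+0=4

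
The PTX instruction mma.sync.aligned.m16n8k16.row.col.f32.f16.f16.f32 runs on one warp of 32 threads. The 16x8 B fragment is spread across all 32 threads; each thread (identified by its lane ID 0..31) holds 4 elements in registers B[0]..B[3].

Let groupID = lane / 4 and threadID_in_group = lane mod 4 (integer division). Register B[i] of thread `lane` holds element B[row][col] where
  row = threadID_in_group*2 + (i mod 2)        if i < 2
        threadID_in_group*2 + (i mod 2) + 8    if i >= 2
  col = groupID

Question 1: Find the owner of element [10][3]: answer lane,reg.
c=3⇒gr=3  r=10⇒Rb=1,th=1,odd=0
L=3*4+1=13  i=1*2+0=2

13,2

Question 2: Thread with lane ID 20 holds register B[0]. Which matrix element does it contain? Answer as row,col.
0,5

lane 20→20/4=5, 20 mod 4=0
i=0  r:2·0+0+0→0  c:5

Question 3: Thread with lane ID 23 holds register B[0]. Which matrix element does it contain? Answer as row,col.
6,5

23: gid=5,tid=3
[0] (3*2+0+0,5) = (6,5)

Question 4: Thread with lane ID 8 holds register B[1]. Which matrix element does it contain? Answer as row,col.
8: gid=2,tid=0
[1] (0*2+1+0,2) = (1,2)

1,2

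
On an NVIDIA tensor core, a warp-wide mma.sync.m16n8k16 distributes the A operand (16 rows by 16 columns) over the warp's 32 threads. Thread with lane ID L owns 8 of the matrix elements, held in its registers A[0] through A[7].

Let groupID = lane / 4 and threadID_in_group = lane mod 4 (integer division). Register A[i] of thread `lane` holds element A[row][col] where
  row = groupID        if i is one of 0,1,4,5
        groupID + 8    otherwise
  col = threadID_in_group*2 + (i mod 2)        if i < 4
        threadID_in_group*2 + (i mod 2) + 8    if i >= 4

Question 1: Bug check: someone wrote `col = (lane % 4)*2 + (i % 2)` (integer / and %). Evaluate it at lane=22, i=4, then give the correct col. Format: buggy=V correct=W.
buggy=4 correct=12

`(lane % 4)*2 + (i % 2)`[22,4]=>4
22: grp=5,tig=2
[4] (5+0,2*2+0+8) = (5,12)
col: 4 vs 12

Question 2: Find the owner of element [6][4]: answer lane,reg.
r=6->g=6,rb=0  c=4->cb=0,t=2,b0=0
L=6*4+2=26  i=0*4+0*2+0=0

26,0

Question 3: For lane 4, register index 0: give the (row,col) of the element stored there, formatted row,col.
L=4→G=4>>2=1, T=4&3=0
[0]→row 1+0=1  col 0·2+0+0=0

1,0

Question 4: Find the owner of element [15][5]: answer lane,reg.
30,3

r=15→G=7,rhi=1  c=5→chi=0,T=2,p=1
L=7*4+2=30  i=0*4+1*2+1=3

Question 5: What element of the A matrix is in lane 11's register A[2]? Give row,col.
lane 11→11/4=2, 11 mod 4=3
i=2  r:2+8→10  c:2·3+0+0→6

10,6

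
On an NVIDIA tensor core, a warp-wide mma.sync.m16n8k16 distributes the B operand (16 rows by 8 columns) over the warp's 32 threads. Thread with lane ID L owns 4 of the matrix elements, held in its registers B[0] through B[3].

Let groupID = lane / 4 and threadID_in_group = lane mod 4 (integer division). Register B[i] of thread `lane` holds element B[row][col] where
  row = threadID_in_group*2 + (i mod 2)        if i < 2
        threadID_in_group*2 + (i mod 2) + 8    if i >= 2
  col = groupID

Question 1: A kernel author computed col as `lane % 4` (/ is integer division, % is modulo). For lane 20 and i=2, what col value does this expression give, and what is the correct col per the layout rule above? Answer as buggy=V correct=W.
buggy=0 correct=5

`lane % 4`[20,2]->0
lane 20->20/4=5, 20 mod 4=0
i=2  r:2·0+0+8->8  c:5
col: 0 vs 5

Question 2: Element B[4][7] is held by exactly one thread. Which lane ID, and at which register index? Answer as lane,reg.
30,0

c:7=>grp=7  r:4=>rB=0,tig=2,lo=0
L=7*4+2=30  i=0*2+0=0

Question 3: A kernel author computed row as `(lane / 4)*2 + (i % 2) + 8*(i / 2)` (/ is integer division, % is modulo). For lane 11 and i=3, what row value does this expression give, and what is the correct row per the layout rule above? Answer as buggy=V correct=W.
buggy=13 correct=15

`(lane / 4)*2 + (i % 2) + 8*(i / 2)`[11,3]->13
lane 11->11/4=2, 11 mod 4=3
i=3  r:2·3+1+8->15  c:2
row: 13 vs 15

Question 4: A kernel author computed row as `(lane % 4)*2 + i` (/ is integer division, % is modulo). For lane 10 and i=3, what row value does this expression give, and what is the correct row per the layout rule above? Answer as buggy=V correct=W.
buggy=7 correct=13

`(lane % 4)*2 + i`[10,3]→7
10: G=2,T=2
[3] (2*2+1+8,2) = (13,2)
row: 7 vs 13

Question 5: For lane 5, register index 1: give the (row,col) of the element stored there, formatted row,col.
L=5->gid=5>>2=1, tid=5&3=1
[1]->row 1·2+1+0=3  col gid=1

3,1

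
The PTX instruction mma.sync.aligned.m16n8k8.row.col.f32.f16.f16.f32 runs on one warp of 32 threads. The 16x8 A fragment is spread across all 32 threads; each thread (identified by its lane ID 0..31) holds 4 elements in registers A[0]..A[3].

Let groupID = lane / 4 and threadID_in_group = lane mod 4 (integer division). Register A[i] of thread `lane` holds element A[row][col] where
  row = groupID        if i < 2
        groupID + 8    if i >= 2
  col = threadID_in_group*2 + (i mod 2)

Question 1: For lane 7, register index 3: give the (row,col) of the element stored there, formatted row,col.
lane 7: gr=1 (7/4), th=3 (7%4)
i=3: r=1+8=9, c=3*2+1=7

9,7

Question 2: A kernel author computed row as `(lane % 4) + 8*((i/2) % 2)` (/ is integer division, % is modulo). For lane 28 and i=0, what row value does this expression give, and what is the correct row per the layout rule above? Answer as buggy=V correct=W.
buggy=0 correct=7

`(lane % 4) + 8*((i/2) % 2)`[28,0]->0
lane 28->28/4=7, 28 mod 4=0
i=0  r:7+0->7  c:2·0+0->0
row: 0 vs 7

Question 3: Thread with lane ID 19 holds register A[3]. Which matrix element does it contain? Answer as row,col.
19: g=4,t=3
[3] (4+8,3*2+1) = (12,7)

12,7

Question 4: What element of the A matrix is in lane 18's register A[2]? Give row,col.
12,4

18: grp=4,tig=2
[2] (4+8,2*2+0) = (12,4)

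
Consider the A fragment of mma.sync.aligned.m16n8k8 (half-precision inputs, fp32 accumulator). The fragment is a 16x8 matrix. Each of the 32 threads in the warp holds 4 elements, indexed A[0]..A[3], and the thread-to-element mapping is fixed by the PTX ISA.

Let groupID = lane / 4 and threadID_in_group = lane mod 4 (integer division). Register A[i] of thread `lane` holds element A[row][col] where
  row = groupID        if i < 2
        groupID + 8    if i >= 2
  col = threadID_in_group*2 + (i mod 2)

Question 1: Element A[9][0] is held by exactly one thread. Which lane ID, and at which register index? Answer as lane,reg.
r=9->g=1,rb=1  c=0->t=0,b0=0
L=1*4+0=4  i=1*2+0=2

4,2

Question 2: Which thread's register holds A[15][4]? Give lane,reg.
30,2

r=15→G=7,rhi=1  c=4→T=2,p=0
L=7*4+2=30  i=1*2+0=2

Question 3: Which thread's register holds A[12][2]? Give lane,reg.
r=12→G=4,rhi=1  c=2→T=1,p=0
L=4*4+1=17  i=1*2+0=2

17,2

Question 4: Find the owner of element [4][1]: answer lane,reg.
16,1

r:4=>grp=4,rB=0  c:1=>tig=0,lo=1
L=4*4+0=16  i=0*2+1=1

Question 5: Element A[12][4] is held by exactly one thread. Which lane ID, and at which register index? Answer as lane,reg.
18,2

r=12->g=4,rb=1  c=4->t=2,b0=0
L=4*4+2=18  i=1*2+0=2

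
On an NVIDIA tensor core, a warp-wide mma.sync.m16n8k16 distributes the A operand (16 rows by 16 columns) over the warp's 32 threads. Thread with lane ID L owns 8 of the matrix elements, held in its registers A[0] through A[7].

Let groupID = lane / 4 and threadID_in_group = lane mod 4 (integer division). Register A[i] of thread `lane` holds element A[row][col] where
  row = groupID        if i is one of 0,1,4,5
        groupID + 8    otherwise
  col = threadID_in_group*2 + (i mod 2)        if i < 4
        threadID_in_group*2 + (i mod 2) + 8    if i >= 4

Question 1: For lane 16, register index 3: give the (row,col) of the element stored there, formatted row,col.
12,1

lane 16: gr=4 (16/4), th=0 (16%4)
i=3: r=4+8=12, c=0*2+1+0=1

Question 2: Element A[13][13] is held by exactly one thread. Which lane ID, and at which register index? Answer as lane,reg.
r=13→G=5,rhi=1  c=13→chi=1,T=2,p=1
L=5*4+2=22  i=1*4+1*2+1=7

22,7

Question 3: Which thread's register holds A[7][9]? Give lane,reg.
28,5

r=7⇒gr=7,Rb=0  c=9⇒Cb=1,th=0,odd=1
L=7*4+0=28  i=1*4+0*2+1=5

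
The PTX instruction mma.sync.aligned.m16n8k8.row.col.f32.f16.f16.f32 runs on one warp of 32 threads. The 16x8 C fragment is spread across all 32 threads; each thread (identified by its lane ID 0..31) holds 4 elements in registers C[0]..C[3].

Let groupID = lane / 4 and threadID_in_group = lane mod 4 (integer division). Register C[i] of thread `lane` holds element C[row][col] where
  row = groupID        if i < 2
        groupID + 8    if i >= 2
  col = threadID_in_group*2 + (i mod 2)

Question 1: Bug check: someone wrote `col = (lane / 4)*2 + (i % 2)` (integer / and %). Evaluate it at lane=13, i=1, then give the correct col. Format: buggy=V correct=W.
buggy=7 correct=3

`(lane / 4)*2 + (i % 2)`[13,1]=>7
lane 13: grp=3 (13/4), tig=1 (13%4)
i=1: r=3+0=3, c=1*2+1=3
col: 7 vs 3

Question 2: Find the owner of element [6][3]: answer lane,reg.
25,1

r=6->g=6,rb=0  c=3->t=1,b0=1
L=6*4+1=25  i=0*2+1=1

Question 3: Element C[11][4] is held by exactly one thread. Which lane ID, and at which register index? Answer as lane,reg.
14,2

r=11→G=3,rhi=1  c=4→T=2,p=0
L=3*4+2=14  i=1*2+0=2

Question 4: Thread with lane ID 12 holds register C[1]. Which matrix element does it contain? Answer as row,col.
lane 12: gr=3 (12/4), th=0 (12%4)
i=1: r=3+0=3, c=0*2+1=1

3,1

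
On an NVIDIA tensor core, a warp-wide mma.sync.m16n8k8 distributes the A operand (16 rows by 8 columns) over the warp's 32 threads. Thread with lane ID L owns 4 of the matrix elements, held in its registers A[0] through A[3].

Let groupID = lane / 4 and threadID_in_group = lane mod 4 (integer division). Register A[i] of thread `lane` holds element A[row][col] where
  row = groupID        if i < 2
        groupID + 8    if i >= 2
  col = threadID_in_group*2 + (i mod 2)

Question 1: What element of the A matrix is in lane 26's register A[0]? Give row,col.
6,4

26: G=6,T=2
[0] (6+0,2*2+0) = (6,4)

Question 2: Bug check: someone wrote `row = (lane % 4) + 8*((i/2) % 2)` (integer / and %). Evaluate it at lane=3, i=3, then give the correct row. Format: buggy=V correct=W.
`(lane % 4) + 8*((i/2) % 2)`[3,3]->11
3: gid=0,tid=3
[3] (0+8,3*2+1) = (8,7)
row: 11 vs 8

buggy=11 correct=8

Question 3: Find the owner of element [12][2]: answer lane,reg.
17,2

r: 12->gid=4,r8=1  c: 2->tid=1,i&1=0
L=4*4+1=17  i=1*2+0=2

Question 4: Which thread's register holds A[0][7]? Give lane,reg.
3,1

r=0->g=0,rb=0  c=7->t=3,b0=1
L=0*4+3=3  i=0*2+1=1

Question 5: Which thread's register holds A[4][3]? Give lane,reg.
r=4->g=4,rb=0  c=3->t=1,b0=1
L=4*4+1=17  i=0*2+1=1

17,1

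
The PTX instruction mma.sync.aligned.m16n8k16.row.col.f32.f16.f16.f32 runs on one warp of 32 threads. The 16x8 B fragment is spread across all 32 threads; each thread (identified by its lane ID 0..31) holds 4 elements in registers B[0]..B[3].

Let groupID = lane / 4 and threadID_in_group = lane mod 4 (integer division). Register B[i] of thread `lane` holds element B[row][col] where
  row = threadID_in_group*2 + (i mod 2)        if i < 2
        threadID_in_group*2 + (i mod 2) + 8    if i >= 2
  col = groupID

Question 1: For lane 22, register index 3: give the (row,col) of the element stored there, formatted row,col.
lane 22->22/4=5, 22 mod 4=2
i=3  r:2·2+1+8->13  c:5

13,5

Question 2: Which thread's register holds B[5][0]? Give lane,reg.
c: 0->gid=0  r: 5->r8=0,tid=2,i&1=1
L=0*4+2=2  i=0*2+1=1

2,1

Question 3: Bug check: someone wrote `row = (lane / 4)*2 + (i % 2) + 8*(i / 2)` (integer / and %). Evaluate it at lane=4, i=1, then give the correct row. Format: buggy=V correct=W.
`(lane / 4)*2 + (i % 2) + 8*(i / 2)`[4,1]→3
lane 4→4/4=1, 4 mod 4=0
i=1  r:2·0+1+0→1  c:1
row: 3 vs 1

buggy=3 correct=1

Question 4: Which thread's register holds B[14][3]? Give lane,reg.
c=3->g=3  r=14->rb=1,t=3,b0=0
L=3*4+3=15  i=1*2+0=2

15,2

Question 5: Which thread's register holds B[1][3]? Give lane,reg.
12,1

c=3->g=3  r=1->rb=0,t=0,b0=1
L=3*4+0=12  i=0*2+1=1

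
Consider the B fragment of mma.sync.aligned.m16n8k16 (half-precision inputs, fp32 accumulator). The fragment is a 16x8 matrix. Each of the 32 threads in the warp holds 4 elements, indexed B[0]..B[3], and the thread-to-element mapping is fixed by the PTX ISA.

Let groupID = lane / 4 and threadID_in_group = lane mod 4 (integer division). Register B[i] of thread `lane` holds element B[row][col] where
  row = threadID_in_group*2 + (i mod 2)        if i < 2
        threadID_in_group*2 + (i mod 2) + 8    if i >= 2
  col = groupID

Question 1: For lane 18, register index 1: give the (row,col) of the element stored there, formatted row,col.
18: gid=4,tid=2
[1] (2*2+1+0,4) = (5,4)

5,4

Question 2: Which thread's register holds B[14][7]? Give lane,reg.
c:7=>grp=7  r:14=>rB=1,tig=3,lo=0
L=7*4+3=31  i=1*2+0=2

31,2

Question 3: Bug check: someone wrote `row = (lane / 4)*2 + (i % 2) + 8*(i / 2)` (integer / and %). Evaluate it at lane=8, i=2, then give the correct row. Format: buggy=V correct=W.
`(lane / 4)*2 + (i % 2) + 8*(i / 2)`[8,2]->12
L=8->gid=8>>2=2, tid=8&3=0
[2]->row 0·2+0+8=8  col gid=2
row: 12 vs 8

buggy=12 correct=8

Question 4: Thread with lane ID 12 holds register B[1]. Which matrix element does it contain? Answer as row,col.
12: g=3,t=0
[1] (0*2+1+0,3) = (1,3)

1,3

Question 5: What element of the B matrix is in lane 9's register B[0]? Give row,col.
L=9->g=9>>2=2, t=9&3=1
[0]->row 1·2+0+0=2  col g=2

2,2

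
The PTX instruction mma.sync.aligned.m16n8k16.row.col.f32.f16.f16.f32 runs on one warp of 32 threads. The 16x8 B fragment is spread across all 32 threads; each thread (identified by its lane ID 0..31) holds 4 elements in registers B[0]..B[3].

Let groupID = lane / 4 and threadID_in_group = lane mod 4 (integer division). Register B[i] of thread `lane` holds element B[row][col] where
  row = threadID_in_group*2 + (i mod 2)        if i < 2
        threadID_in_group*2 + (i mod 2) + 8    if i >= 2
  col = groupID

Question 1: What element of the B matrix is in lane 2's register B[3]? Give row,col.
lane 2: grp=0 (2/4), tig=2 (2%4)
i=3: r=2*2+1+8=13, c=grp=0

13,0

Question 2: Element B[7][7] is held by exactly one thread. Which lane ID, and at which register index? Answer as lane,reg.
31,1

c:7=>grp=7  r:7=>rB=0,tig=3,lo=1
L=7*4+3=31  i=0*2+1=1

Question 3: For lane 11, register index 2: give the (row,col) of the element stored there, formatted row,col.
14,2

L=11->g=11>>2=2, t=11&3=3
[2]->row 3·2+0+8=14  col g=2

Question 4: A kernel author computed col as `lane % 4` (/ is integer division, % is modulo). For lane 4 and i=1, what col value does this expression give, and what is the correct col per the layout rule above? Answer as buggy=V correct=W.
buggy=0 correct=1

`lane % 4`[4,1]->0
4: gid=1,tid=0
[1] (0*2+1+0,1) = (1,1)
col: 0 vs 1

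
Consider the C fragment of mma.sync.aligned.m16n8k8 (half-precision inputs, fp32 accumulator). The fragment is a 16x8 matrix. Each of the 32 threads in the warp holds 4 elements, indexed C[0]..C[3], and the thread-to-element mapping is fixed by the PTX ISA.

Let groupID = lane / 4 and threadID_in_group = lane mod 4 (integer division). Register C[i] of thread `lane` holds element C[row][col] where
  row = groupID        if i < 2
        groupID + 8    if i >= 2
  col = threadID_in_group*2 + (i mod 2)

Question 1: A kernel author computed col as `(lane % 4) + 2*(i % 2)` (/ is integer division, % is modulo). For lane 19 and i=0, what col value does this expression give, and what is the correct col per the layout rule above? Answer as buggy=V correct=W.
`(lane % 4) + 2*(i % 2)`[19,0]⇒3
19: gr=4,th=3
[0] (4+0,3*2+0) = (4,6)
col: 3 vs 6

buggy=3 correct=6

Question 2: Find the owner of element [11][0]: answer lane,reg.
12,2

r=11⇒gr=3,Rb=1  c=0⇒th=0,odd=0
L=3*4+0=12  i=1*2+0=2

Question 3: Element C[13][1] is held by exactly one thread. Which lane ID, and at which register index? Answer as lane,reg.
r=13→G=5,rhi=1  c=1→T=0,p=1
L=5*4+0=20  i=1*2+1=3

20,3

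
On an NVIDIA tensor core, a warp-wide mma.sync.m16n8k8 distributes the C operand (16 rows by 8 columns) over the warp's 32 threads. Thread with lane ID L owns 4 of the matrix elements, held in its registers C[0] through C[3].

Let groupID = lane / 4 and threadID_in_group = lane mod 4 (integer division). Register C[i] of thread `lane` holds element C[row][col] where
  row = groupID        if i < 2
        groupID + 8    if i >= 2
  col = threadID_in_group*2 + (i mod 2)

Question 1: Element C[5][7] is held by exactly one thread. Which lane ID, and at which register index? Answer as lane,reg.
23,1

r=5->g=5,rb=0  c=7->t=3,b0=1
L=5*4+3=23  i=0*2+1=1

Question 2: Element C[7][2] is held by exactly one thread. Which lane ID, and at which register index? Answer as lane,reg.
29,0

r=7→G=7,rhi=0  c=2→T=1,p=0
L=7*4+1=29  i=0*2+0=0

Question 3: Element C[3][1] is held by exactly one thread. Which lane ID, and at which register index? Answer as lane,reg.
r: 3->gid=3,r8=0  c: 1->tid=0,i&1=1
L=3*4+0=12  i=0*2+1=1

12,1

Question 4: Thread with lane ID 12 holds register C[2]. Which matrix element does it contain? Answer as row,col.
L=12→G=12>>2=3, T=12&3=0
[2]→row 3+8=11  col 0·2+0=0

11,0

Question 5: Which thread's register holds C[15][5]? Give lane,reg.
r=15⇒gr=7,Rb=1  c=5⇒th=2,odd=1
L=7*4+2=30  i=1*2+1=3

30,3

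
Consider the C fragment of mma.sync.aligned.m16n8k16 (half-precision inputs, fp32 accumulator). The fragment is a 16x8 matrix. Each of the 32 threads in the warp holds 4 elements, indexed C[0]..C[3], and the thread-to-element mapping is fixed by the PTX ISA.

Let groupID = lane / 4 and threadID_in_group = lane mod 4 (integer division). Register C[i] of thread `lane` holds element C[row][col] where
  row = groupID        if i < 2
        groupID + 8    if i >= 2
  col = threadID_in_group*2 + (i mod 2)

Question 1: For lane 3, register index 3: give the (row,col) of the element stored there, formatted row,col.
8,7

3: gid=0,tid=3
[3] (0+8,3*2+1) = (8,7)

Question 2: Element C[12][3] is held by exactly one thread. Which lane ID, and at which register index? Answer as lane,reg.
17,3

r: 12->gid=4,r8=1  c: 3->tid=1,i&1=1
L=4*4+1=17  i=1*2+1=3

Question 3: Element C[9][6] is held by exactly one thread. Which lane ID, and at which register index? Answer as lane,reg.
7,2

r=9⇒gr=1,Rb=1  c=6⇒th=3,odd=0
L=1*4+3=7  i=1*2+0=2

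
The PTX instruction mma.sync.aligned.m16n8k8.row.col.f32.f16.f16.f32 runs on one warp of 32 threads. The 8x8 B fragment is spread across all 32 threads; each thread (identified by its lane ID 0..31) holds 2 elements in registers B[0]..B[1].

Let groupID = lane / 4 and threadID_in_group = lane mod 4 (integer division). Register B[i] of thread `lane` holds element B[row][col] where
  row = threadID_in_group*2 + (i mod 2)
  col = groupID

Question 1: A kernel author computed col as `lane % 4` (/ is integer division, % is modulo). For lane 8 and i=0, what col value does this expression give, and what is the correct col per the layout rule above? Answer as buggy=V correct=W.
`lane % 4`[8,0]->0
L=8->gid=8>>2=2, tid=8&3=0
[0]->row 0·2+0=0  col gid=2
col: 0 vs 2

buggy=0 correct=2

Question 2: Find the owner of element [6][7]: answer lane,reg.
31,0

c=7⇒gr=7  r=6⇒th=3,odd=0
L=7*4+3=31  i=0=0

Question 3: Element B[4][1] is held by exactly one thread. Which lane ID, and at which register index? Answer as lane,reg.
c: 1->gid=1  r: 4->tid=2,i&1=0
L=1*4+2=6  i=0=0

6,0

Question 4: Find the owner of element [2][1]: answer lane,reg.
c=1->g=1  r=2->t=1,b0=0
L=1*4+1=5  i=0=0

5,0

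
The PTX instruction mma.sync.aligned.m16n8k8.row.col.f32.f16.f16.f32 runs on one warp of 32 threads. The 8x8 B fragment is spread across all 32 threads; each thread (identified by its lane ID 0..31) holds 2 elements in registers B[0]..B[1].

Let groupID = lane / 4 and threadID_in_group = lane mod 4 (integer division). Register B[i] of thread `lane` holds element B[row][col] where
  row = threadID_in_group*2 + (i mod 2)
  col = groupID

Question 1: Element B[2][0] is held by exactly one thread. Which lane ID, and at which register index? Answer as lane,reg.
1,0

c=0->g=0  r=2->t=1,b0=0
L=0*4+1=1  i=0=0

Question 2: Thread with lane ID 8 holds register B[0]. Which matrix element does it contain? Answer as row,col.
0,2

lane 8: g=2 (8/4), t=0 (8%4)
i=0: r=0*2+0=0, c=g=2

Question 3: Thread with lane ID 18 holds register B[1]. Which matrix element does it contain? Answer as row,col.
5,4

lane 18=>18/4=4, 18 mod 4=2
i=1  r:2·2+1=>5  c:4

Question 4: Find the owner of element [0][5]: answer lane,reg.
20,0

c:5=>grp=5  r:0=>tig=0,lo=0
L=5*4+0=20  i=0=0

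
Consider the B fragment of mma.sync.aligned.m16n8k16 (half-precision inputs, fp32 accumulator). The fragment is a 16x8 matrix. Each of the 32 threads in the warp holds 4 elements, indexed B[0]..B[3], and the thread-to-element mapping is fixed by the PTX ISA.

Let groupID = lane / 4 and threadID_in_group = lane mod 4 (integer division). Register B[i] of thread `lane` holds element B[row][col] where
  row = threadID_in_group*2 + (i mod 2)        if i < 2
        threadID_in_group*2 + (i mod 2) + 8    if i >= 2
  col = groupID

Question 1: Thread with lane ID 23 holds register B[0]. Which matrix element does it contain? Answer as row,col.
lane 23⇒23/4=5, 23 mod 4=3
i=0  r:2·3+0+0⇒6  c:5

6,5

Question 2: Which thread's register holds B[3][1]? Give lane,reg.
c:1=>grp=1  r:3=>rB=0,tig=1,lo=1
L=1*4+1=5  i=0*2+1=1

5,1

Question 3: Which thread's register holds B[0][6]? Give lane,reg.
c=6→G=6  r=0→rhi=0,T=0,p=0
L=6*4+0=24  i=0*2+0=0

24,0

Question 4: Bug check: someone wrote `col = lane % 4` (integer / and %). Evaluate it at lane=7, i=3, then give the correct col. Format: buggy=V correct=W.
buggy=3 correct=1

`lane % 4`[7,3]->3
lane 7: gid=1 (7/4), tid=3 (7%4)
i=3: r=3*2+1+8=15, c=gid=1
col: 3 vs 1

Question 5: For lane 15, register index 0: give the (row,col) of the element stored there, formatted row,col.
6,3

L=15->gid=15>>2=3, tid=15&3=3
[0]->row 3·2+0+0=6  col gid=3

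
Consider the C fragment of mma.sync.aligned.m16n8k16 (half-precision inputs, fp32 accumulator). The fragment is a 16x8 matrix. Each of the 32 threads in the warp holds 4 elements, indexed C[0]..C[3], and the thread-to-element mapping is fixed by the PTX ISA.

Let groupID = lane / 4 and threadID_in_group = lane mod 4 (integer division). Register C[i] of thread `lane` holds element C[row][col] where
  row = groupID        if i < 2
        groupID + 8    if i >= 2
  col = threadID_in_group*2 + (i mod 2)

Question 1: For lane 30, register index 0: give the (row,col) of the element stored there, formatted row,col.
7,4

lane 30=>30/4=7, 30 mod 4=2
i=0  r:7+0=>7  c:2·2+0=>4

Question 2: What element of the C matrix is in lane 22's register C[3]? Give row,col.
lane 22=>22/4=5, 22 mod 4=2
i=3  r:5+8=>13  c:2·2+1=>5

13,5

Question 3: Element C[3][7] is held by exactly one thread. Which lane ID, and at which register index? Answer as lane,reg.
r: 3->gid=3,r8=0  c: 7->tid=3,i&1=1
L=3*4+3=15  i=0*2+1=1

15,1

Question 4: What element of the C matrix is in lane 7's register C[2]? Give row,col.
9,6

lane 7: gr=1 (7/4), th=3 (7%4)
i=2: r=1+8=9, c=3*2+0=6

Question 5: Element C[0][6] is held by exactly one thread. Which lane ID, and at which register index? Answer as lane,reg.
3,0

r=0->g=0,rb=0  c=6->t=3,b0=0
L=0*4+3=3  i=0*2+0=0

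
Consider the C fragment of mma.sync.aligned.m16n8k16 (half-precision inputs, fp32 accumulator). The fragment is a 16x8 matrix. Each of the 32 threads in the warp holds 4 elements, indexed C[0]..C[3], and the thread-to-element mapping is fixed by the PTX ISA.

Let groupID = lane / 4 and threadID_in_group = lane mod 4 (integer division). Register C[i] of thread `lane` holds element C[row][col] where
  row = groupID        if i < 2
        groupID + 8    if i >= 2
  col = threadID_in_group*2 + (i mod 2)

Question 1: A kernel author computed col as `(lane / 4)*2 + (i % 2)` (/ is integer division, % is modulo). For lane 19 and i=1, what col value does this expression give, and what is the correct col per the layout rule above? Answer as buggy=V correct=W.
buggy=9 correct=7

`(lane / 4)*2 + (i % 2)`[19,1]⇒9
lane 19: gr=4 (19/4), th=3 (19%4)
i=1: r=4+0=4, c=3*2+1=7
col: 9 vs 7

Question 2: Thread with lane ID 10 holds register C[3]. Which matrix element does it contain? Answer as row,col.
10: gid=2,tid=2
[3] (2+8,2*2+1) = (10,5)

10,5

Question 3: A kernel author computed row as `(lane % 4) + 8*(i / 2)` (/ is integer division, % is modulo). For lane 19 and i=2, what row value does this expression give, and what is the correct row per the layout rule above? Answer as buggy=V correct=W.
buggy=11 correct=12

`(lane % 4) + 8*(i / 2)`[19,2]->11
lane 19: gid=4 (19/4), tid=3 (19%4)
i=2: r=4+8=12, c=3*2+0=6
row: 11 vs 12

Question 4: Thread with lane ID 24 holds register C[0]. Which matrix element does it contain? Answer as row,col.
6,0

24: G=6,T=0
[0] (6+0,0*2+0) = (6,0)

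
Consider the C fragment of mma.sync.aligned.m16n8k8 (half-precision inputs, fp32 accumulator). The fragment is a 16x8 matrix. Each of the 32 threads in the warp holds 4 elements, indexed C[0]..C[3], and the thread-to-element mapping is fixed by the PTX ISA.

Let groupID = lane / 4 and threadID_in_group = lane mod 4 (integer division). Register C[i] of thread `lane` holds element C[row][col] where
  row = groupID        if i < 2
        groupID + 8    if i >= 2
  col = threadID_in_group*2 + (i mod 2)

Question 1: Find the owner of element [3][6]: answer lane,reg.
15,0

r:3=>grp=3,rB=0  c:6=>tig=3,lo=0
L=3*4+3=15  i=0*2+0=0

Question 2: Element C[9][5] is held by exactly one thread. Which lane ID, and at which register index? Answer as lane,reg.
6,3

r=9->g=1,rb=1  c=5->t=2,b0=1
L=1*4+2=6  i=1*2+1=3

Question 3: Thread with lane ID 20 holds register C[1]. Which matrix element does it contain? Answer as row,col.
5,1

20: G=5,T=0
[1] (5+0,0*2+1) = (5,1)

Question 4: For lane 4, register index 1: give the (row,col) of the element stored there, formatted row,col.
L=4⇒gr=4>>2=1, th=4&3=0
[1]⇒row 1+0=1  col 0·2+1=1

1,1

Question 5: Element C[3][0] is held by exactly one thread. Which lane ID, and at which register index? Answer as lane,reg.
r=3->g=3,rb=0  c=0->t=0,b0=0
L=3*4+0=12  i=0*2+0=0

12,0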